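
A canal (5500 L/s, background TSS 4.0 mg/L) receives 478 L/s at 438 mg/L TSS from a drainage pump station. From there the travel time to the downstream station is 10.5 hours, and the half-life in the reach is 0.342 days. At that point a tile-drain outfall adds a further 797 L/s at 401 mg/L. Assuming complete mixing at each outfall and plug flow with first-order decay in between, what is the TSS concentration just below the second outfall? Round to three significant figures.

61.2 mg/L

Mixed concentration C = ΣQC/ΣQ = (5500·4.000 + 478.0·438.0) / 5978 = 231400/5978 = 38.70 mg/L; combined flow 5978 L/s.
Half-life 0.342 d → k = ln 2 / 0.342 = 2.027 d⁻¹.
After decay, C = 38.70 × e^(−kt) = 38.70 × 0.4120 = 15.95 mg/L.
At the second outfall, C = (5978·15.95 + 797.0·401.0) / (5978 + 797.0) = 61.24 mg/L.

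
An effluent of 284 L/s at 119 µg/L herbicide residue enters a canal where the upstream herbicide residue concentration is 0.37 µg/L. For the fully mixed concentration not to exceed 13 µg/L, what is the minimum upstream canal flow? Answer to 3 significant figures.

Set C_mix = 13: (Q·0.3700 + 284.0·119.0) / (Q + 284.0) = 13
→ Q = 284.0·(119.0 − 13)/(13 − 0.3700) = 2384 L/s.

2380 L/s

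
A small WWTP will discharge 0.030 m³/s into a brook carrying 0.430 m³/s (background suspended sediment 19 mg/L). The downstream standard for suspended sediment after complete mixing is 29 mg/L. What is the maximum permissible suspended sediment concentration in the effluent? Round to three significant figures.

172 mg/L

At the limit, (Qr·Cr + Qe·Cₑ)/(Qr + Qe) = 29:
Cₑ = (0.4600·29 − 0.4300·19.00) / 0.03000 = 172.3 mg/L.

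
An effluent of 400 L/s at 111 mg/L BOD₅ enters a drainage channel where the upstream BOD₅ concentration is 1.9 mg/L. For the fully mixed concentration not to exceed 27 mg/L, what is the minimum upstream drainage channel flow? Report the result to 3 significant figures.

Set C_mix = 27: (Q·1.900 + 400.0·111.0) / (Q + 400.0) = 27
→ Q = 400.0·(111.0 − 27)/(27 − 1.900) = 1339 L/s.

1340 L/s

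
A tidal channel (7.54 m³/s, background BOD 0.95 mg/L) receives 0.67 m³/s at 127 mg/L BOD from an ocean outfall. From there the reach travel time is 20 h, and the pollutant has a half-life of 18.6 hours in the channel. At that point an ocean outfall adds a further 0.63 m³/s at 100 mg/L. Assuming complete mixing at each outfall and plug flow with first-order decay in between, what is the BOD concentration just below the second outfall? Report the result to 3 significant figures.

12.1 mg/L

After mixing, C = (7.540·0.9500 + 0.6700·127.0) / 8.210 = 92.25/8.210 = 11.24 mg/L; combined flow 8.210 m³/s.
Half-life 18.6 h → k = ln 2 / 18.6 = 0.03727 h⁻¹ = 0.8944 d⁻¹.
After decay, C = 11.24 × e^(−kt) = 11.24 × 0.4746 = 5.333 mg/L.
At the second outfall, C = (8.210·5.333 + 0.6300·100.0) / (8.210 + 0.6300) = 12.08 mg/L.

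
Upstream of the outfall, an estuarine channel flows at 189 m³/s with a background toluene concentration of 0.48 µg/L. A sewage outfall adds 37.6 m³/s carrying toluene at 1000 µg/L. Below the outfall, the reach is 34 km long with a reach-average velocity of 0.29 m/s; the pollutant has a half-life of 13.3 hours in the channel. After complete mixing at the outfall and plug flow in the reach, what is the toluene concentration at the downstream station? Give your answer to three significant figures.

30.5 µg/L

Mass balance: C = (189.0·0.4800 + 37.60·1000) / 226.6 = 37690/226.6 = 166.3 µg/L.
Travel time t = 34·1000 / 0.29 = 117200 s = 32.57 h.
Half-life 13.3 h → k = ln 2 / 13.3 = 0.05212 h⁻¹ = 1.251 d⁻¹.
First-order decay: C = 166.3·exp(−k·t) = 166.3·0.1832 = 30.47 µg/L.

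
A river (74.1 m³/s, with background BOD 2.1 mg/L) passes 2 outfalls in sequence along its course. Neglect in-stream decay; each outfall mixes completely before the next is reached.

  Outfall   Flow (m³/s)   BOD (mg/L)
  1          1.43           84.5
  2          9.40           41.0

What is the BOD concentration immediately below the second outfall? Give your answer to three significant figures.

7.79 mg/L

After outfall 1: Q = 74.10 + 1.430 = 75.53 m³/s; C = (74.10·2.100 + 1.430·84.50)/75.53 = 3.660 mg/L.
After outfall 2: Q = 75.53 + 9.400 = 84.93 m³/s; C = (75.53·3.660 + 9.400·41.00)/84.93 = 7.793 mg/L.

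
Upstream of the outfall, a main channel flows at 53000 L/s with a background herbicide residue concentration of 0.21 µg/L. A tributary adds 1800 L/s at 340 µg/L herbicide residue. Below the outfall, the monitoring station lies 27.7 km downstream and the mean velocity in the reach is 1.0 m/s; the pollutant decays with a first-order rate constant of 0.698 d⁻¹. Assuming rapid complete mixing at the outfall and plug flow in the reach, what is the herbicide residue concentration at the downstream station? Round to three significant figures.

Conservation of mass: C = (53000·0.2100 + 1800·340.0) / 54800 = 623100/54800 = 11.37 µg/L.
Travel time t = 27.7·1000 / 1.0 = 27700 s = 7.694 h.
After decay, C = 11.37 × e^(−kt) = 11.37 × 0.7995 = 9.091 µg/L.

9.09 µg/L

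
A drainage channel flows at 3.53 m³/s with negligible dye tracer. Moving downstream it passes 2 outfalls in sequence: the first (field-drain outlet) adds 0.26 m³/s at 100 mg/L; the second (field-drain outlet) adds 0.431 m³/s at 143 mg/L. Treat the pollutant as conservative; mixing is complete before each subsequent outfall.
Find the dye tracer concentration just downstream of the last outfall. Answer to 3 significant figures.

20.8 mg/L

After outfall 1: Q = 3.530 + 0.2600 = 3.790 m³/s; C = (3.530·0 + 0.2600·100.0)/3.790 = 6.860 mg/L.
After outfall 2: Q = 3.790 + 0.4310 = 4.221 m³/s; C = (3.790·6.860 + 0.4310·143.0)/4.221 = 20.76 mg/L.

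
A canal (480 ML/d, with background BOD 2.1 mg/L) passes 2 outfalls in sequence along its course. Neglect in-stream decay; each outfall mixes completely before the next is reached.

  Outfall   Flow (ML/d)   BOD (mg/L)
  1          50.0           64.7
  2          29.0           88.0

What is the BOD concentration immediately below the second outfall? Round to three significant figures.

Below outfall 1: Q → 530.0 ML/d, C = (480.0·2.100 + 50.00·64.70)/530.0 = 8.006 mg/L.
Below outfall 2: Q → 559.0 ML/d, C = (530.0·8.006 + 29.00·88.00)/559.0 = 12.16 mg/L.

12.2 mg/L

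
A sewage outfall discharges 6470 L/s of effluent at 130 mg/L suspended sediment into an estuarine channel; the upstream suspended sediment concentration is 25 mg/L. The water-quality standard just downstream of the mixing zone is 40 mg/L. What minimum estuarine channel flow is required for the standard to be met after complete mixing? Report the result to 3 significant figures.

38800 L/s

Set C_mix = 40: (Q·25.00 + 6470·130.0) / (Q + 6470) = 40
→ Q = 6470·(130.0 − 40)/(40 − 25.00) = 38820 L/s.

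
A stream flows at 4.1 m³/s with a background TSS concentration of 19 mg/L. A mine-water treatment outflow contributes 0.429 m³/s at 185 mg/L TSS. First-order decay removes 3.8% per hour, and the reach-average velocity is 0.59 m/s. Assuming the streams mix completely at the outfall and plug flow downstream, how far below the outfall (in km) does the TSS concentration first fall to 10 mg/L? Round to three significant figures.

68.2 km

Conservation of mass: C = (4.100·19.00 + 0.4290·185.0) / 4.529 = 157.3/4.529 = 34.72 mg/L.
3.8%/h lost → k = −ln(1 − 0.038) = 0.03874 h⁻¹.
Set 34.72·exp(−k·t) = 10 → t = ln(34.72/10)/k = 115700 s = 32.13 h.
Distance = v·t = 0.59·115700 = 68250 m = 68.25 km.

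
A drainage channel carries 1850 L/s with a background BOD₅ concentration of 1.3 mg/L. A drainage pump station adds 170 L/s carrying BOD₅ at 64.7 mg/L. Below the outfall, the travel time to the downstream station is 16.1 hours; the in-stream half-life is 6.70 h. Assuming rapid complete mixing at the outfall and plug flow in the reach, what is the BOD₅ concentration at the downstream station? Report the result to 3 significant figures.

Flow-weighted average: C = (1850·1.300 + 170.0·64.70) / 2020 = 13400/2020 = 6.636 mg/L.
Half-life 6.70 h → k = ln 2 / 6.70 = 0.1035 h⁻¹ = 2.483 d⁻¹.
First-order decay: C = 6.636·exp(−k·t) = 6.636·0.1891 = 1.255 mg/L.

1.25 mg/L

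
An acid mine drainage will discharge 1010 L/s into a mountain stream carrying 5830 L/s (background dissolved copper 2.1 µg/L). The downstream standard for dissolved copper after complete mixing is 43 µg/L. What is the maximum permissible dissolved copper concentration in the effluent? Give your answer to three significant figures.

279 µg/L

At the limit, (Qr·Cr + Qe·Cₑ)/(Qr + Qe) = 43:
Cₑ = (6840·43 − 5830·2.100) / 1010 = 279.1 µg/L.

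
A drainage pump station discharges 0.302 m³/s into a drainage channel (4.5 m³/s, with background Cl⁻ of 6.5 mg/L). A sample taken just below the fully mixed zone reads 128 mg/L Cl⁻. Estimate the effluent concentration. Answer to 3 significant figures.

1940 mg/L

Mass balance: 4.500·6.500 + 0.3020·Cₑ = 4.802·128.0
→ Cₑ = (4.802·128.0 − 4.500·6.500) / 0.3020 = 1938 mg/L.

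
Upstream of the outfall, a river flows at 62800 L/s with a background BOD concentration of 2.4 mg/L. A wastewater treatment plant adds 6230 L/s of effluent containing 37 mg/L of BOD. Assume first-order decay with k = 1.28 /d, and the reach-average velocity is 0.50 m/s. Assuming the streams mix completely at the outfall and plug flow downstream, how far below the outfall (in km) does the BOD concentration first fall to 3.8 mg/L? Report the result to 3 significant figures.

12.6 km

Flow-weighted average: C = (62800·2.400 + 6230·37.00) / 69030 = 381200/69030 = 5.523 mg/L.
Set 5.523·exp(−k·t) = 3.8 → t = ln(5.523/3.8)/k = 25240 s = 7.010 h.
Distance = v·t = 0.50·25240 = 12620 m = 12.62 km.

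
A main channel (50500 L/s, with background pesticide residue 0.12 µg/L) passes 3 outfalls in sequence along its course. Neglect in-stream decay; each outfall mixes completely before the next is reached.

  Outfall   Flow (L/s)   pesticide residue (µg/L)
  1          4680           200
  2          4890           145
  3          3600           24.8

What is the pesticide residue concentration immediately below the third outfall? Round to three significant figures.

After outfall 1: Q = 50500 + 4680 = 55180 L/s; C = (50500·0.1200 + 4680·200.0)/55180 = 17.07 µg/L.
After outfall 2: Q = 55180 + 4890 = 60070 L/s; C = (55180·17.07 + 4890·145.0)/60070 = 27.49 µg/L.
After outfall 3: Q = 60070 + 3600 = 63670 L/s; C = (60070·27.49 + 3600·24.80)/63670 = 27.33 µg/L.

27.3 µg/L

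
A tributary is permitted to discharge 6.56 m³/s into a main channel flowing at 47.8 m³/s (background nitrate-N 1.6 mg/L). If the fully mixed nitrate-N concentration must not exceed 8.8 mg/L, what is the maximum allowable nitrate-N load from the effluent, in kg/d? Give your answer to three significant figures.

34700 kg/d

Mass balance at the limit: 47.80·1.600 + 6.560·Cₑ = 54.36·8.8 → Cₑ = 61.26 mg/L.
Load = 6.560 m³/s × 61.26 g/m³ × 86 400 s/d = 34720 kg/d.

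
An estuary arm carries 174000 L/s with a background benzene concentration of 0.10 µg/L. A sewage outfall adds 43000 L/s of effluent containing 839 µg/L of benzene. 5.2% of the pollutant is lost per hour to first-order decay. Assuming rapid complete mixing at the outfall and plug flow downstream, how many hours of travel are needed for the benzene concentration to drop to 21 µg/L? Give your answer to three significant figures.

38.8 h

Conservation of mass: C = (174000·0.1000 + 43000·839.0) / 217000 = 36090000/217000 = 166.3 µg/L.
5.2%/h lost → k = −ln(1 − 0.052) = 0.05340 h⁻¹.
166.3·exp(−k·t) = 21 → t = ln(166.3/21)/k = 139500 s = 38.75 h.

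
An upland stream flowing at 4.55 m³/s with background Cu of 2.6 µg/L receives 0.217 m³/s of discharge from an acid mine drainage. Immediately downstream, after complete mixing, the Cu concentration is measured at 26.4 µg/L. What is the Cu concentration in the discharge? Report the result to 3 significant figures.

Mass balance: 4.550·2.600 + 0.2170·Cₑ = 4.767·26.40
→ Cₑ = (4.767·26.40 − 4.550·2.600) / 0.2170 = 525.4 µg/L.

525 µg/L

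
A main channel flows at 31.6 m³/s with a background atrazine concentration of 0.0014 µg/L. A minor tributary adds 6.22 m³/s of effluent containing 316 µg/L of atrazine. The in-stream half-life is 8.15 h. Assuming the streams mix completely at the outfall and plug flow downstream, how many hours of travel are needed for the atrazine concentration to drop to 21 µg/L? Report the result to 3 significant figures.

After mixing, C = (31.60·0.001400 + 6.220·316.0) / 37.82 = 1966/37.82 = 51.97 µg/L.
Half-life 8.15 h → k = ln 2 / 8.15 = 0.08505 h⁻¹ = 2.041 d⁻¹.
51.97·exp(−k·t) = 21 → t = ln(51.97/21)/k = 38360 s = 10.65 h.

10.7 h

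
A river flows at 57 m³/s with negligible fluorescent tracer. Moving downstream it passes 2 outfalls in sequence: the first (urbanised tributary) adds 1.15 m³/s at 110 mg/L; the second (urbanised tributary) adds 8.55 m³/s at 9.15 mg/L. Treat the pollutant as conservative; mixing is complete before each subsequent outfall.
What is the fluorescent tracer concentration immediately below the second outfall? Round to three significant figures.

After outfall 1: Q = 57.00 + 1.150 = 58.15 m³/s; C = (57.00·0 + 1.150·110.0)/58.15 = 2.175 mg/L.
After outfall 2: Q = 58.15 + 8.550 = 66.70 m³/s; C = (58.15·2.175 + 8.550·9.150)/66.70 = 3.069 mg/L.

3.07 mg/L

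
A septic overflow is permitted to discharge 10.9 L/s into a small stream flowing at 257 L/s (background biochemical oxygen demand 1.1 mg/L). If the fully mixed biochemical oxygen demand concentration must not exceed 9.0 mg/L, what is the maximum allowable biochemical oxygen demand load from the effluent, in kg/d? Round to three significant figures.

Mass balance at the limit: 257.0·1.100 + 10.90·Cₑ = 267.9·9.0 → Cₑ = 195.3 mg/L.
10.90 L/s = 0.01090 m³/s. Load = 0.01090 m³/s × 195.3 g/m³ × 86 400 s/d = 183.9 kg/d.

184 kg/d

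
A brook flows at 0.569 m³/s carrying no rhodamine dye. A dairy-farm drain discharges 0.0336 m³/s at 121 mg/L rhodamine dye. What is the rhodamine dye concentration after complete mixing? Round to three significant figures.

6.75 mg/L

Mass balance: C = (0.5690·0 + 0.03360·121.0) / 0.6026 = 4.066/0.6026 = 6.747 mg/L.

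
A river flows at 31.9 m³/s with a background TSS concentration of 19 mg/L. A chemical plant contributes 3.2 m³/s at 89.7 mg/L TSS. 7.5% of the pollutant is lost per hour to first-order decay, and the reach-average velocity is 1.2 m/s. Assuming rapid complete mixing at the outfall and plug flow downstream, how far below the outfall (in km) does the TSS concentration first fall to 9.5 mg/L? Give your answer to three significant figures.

Conservation of mass: C = (31.90·19.00 + 3.200·89.70) / 35.10 = 893.1/35.10 = 25.45 mg/L.
7.5%/h lost → k = −ln(1 − 0.075) = 0.07796 h⁻¹.
Set 25.45·exp(−k·t) = 9.5 → t = ln(25.45/9.5)/k = 45500 s = 12.64 h.
Distance = v·t = 1.2·45500 = 54590 m = 54.59 km.

54.6 km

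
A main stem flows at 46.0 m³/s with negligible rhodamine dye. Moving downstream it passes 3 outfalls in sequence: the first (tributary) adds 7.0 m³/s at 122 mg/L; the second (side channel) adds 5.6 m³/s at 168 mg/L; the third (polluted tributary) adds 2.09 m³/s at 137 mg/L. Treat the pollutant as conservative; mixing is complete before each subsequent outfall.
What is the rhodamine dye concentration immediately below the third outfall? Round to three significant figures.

34.3 mg/L

Below outfall 1: Q → 53.00 m³/s, C = (46.00·0 + 7.000·122.0)/53.00 = 16.11 mg/L.
Below outfall 2: Q → 58.60 m³/s, C = (53.00·16.11 + 5.600·168.0)/58.60 = 30.63 mg/L.
Below outfall 3: Q → 60.69 m³/s, C = (58.60·30.63 + 2.090·137.0)/60.69 = 34.29 mg/L.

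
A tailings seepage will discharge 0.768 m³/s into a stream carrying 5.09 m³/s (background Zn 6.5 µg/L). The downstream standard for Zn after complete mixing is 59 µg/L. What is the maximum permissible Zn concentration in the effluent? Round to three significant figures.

407 µg/L

At the limit, (Qr·Cr + Qe·Cₑ)/(Qr + Qe) = 59:
Cₑ = (5.858·59 − 5.090·6.500) / 0.7680 = 406.9 µg/L.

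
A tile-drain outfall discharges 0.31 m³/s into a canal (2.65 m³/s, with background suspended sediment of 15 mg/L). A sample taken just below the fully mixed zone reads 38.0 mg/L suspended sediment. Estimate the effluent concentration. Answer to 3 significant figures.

Mass balance: 2.650·15.00 + 0.3100·Cₑ = 2.960·38.00
→ Cₑ = (2.960·38.00 − 2.650·15.00) / 0.3100 = 234.6 mg/L.

235 mg/L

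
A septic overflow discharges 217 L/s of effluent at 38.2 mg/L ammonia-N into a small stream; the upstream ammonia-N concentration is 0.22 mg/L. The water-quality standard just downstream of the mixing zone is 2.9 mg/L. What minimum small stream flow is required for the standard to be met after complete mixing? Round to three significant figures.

Set C_mix = 2.9: (Q·0.2200 + 217.0·38.20) / (Q + 217.0) = 2.9
→ Q = 217.0·(38.20 − 2.9)/(2.9 − 0.2200) = 2858 L/s.

2860 L/s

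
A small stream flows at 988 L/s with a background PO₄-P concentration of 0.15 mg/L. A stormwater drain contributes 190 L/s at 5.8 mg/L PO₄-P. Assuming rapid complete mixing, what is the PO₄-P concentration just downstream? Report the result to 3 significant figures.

1.06 mg/L

Flow-weighted average: C = (988.0·0.1500 + 190.0·5.800) / 1178 = 1250/1178 = 1.061 mg/L.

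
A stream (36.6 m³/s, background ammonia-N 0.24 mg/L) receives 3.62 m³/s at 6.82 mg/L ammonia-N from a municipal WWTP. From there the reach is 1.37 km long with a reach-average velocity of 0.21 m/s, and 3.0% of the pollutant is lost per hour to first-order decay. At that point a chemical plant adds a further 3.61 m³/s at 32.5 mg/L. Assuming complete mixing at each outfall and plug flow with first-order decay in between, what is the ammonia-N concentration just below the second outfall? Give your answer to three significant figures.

Mixed concentration C = ΣQC/ΣQ = (36.60·0.2400 + 3.620·6.820) / 40.22 = 33.47/40.22 = 0.8322 mg/L; combined flow 40.22 m³/s.
Travel time t = 1.37·1000 / 0.21 = 6524 s = 1.812 h.
3.0%/h lost → k = −ln(1 − 0.03) = 0.03046 h⁻¹.
Applying C = C₀e^(−kt): 0.8322 × 0.9463 = 0.7875 mg/L.
Second outfall: C = (40.22·0.7875 + 3.610·32.50)/43.83 = 3.399 mg/L.

3.40 mg/L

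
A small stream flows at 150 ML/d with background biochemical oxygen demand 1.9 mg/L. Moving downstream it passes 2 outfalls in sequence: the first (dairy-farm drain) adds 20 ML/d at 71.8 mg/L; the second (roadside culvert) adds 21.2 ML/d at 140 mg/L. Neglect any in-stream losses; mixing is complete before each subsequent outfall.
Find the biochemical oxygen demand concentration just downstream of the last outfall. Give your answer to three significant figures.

24.5 mg/L

After outfall 1: Q = 150.0 + 20.00 = 170.0 ML/d; C = (150.0·1.900 + 20.00·71.80)/170.0 = 10.12 mg/L.
After outfall 2: Q = 170.0 + 21.20 = 191.2 ML/d; C = (170.0·10.12 + 21.20·140.0)/191.2 = 24.52 mg/L.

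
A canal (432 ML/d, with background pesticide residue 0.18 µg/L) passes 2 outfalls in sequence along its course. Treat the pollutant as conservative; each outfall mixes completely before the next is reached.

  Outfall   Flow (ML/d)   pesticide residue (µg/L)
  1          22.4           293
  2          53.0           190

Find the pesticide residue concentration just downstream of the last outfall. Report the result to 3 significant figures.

After outfall 1: Q = 432.0 + 22.40 = 454.4 ML/d; C = (432.0·0.1800 + 22.40·293.0)/454.4 = 14.61 µg/L.
After outfall 2: Q = 454.4 + 53.00 = 507.4 ML/d; C = (454.4·14.61 + 53.00·190.0)/507.4 = 32.93 µg/L.

32.9 µg/L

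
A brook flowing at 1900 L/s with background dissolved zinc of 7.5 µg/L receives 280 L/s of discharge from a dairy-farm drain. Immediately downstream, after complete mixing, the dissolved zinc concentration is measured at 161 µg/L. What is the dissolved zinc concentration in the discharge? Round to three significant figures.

Mass balance: 1900·7.500 + 280.0·Cₑ = 2180·161.0
→ Cₑ = (2180·161.0 − 1900·7.500) / 280.0 = 1203 µg/L.

1200 µg/L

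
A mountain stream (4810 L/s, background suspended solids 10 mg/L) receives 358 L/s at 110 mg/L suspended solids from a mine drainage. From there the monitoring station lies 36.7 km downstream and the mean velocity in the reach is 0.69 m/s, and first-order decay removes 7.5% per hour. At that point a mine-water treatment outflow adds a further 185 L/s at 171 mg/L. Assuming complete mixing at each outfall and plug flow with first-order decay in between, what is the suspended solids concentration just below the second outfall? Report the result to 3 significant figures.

Mass balance: C = (4810·10.00 + 358.0·110.0) / 5168 = 87480/5168 = 16.93 mg/L; combined flow 5168 L/s.
Travel time t = 36.7·1000 / 0.69 = 53190 s = 14.77 h.
7.5%/h lost → k = −ln(1 − 0.075) = 0.07796 h⁻¹.
Applying C = C₀e^(−kt): 16.93 × 0.3161 = 5.350 mg/L.
Second outfall: C = (5168·5.350 + 185.0·171.0)/5353 = 11.07 mg/L.

11.1 mg/L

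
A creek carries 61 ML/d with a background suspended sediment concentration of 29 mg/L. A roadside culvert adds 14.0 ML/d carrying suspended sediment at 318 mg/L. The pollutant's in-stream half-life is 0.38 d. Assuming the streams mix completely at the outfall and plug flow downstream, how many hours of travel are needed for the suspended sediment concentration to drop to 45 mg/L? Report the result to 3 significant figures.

Conservation of mass: C = (61.00·29.00 + 14.00·318.0) / 75.00 = 6221/75.00 = 82.95 mg/L.
Half-life 0.38 d → k = ln 2 / 0.38 = 1.824 d⁻¹.
82.95·exp(−k·t) = 45 → t = ln(82.95/45)/k = 28970 s = 8.046 h.

8.05 h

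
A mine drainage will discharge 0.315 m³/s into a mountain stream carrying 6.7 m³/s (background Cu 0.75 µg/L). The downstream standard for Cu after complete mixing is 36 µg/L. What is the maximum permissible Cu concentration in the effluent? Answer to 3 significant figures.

At the limit, (Qr·Cr + Qe·Cₑ)/(Qr + Qe) = 36:
Cₑ = (7.015·36 − 6.700·0.7500) / 0.3150 = 785.8 µg/L.

786 µg/L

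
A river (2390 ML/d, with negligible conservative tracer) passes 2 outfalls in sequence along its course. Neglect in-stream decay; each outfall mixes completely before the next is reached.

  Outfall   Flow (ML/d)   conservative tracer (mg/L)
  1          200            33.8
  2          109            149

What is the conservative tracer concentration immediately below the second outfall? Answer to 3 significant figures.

After outfall 1: Q = 2390 + 200.0 = 2590 ML/d; C = (2390·0 + 200.0·33.80)/2590 = 2.610 mg/L.
After outfall 2: Q = 2590 + 109.0 = 2699 ML/d; C = (2590·2.610 + 109.0·149.0)/2699 = 8.522 mg/L.

8.52 mg/L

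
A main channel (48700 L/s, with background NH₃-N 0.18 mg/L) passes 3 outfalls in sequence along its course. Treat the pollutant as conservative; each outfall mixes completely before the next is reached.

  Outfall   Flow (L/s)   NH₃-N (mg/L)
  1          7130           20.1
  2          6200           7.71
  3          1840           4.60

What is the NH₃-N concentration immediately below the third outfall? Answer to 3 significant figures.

3.26 mg/L

Below outfall 1: Q → 55830 L/s, C = (48700·0.1800 + 7130·20.10)/55830 = 2.724 mg/L.
Below outfall 2: Q → 62030 L/s, C = (55830·2.724 + 6200·7.710)/62030 = 3.222 mg/L.
Below outfall 3: Q → 63870 L/s, C = (62030·3.222 + 1840·4.600)/63870 = 3.262 mg/L.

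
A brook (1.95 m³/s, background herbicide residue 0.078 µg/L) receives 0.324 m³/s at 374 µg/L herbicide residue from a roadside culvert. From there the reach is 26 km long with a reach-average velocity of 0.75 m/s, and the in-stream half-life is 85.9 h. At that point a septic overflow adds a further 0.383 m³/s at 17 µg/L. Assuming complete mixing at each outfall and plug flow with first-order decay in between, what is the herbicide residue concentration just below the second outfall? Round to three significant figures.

Flow-weighted average: C = (1.950·0.07800 + 0.3240·374.0) / 2.274 = 121.3/2.274 = 53.35 µg/L; combined flow 2.274 m³/s.
Travel time t = 26·1000 / 0.75 = 34670 s = 9.630 h.
Half-life 85.9 h → k = ln 2 / 85.9 = 0.008069 h⁻¹ = 0.1937 d⁻¹.
Applying C = C₀e^(−kt): 53.35 × 0.9252 = 49.37 µg/L.
At the second outfall, C = (2.274·49.37 + 0.3830·17.00) / (2.274 + 0.3830) = 44.70 µg/L.

44.7 µg/L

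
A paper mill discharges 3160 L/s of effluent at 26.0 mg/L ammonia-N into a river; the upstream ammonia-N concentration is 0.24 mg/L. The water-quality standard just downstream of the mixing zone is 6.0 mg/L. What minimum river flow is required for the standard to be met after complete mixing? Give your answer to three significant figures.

Set C_mix = 6.0: (Q·0.2400 + 3160·26.00) / (Q + 3160) = 6.0
→ Q = 3160·(26.00 − 6.0)/(6.0 − 0.2400) = 10970 L/s.

11000 L/s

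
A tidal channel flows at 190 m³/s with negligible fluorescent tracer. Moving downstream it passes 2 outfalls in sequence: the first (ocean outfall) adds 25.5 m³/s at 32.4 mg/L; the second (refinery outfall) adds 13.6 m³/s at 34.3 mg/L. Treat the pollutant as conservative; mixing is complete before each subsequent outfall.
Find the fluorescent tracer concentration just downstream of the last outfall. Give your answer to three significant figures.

5.64 mg/L

After outfall 1: Q = 190.0 + 25.50 = 215.5 m³/s; C = (190.0·0 + 25.50·32.40)/215.5 = 3.834 mg/L.
After outfall 2: Q = 215.5 + 13.60 = 229.1 m³/s; C = (215.5·3.834 + 13.60·34.30)/229.1 = 5.642 mg/L.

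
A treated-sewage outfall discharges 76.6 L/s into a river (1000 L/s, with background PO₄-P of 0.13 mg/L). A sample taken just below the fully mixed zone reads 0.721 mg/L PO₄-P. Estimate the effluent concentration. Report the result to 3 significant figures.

Mass balance: 1000·0.1300 + 76.60·Cₑ = 1077·0.7210
→ Cₑ = (1077·0.7210 − 1000·0.1300) / 76.60 = 8.436 mg/L.

8.44 mg/L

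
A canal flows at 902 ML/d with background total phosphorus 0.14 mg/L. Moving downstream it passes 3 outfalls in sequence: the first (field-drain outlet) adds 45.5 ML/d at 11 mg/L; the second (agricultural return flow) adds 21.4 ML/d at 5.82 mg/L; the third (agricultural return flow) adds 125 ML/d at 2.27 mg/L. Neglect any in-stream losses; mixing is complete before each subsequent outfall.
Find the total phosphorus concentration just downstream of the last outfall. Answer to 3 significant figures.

Outfall 1: combined Q = 947.5 ML/d; C = (902.0·0.1400 + 45.50·11.00)/947.5 = 0.6615 mg/L.
Outfall 2: combined Q = 968.9 ML/d; C = (947.5·0.6615 + 21.40·5.820)/968.9 = 0.7754 mg/L.
Outfall 3: combined Q = 1094 ML/d; C = (968.9·0.7754 + 125.0·2.270)/1094 = 0.9462 mg/L.

0.946 mg/L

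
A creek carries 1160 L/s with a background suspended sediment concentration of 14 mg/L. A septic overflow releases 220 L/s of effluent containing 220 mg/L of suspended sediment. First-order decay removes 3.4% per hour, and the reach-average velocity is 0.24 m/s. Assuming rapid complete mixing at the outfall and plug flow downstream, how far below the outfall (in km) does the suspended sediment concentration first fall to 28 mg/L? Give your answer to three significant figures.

After mixing, C = (1160·14.00 + 220.0·220.0) / 1380 = 64640/1380 = 46.84 mg/L.
3.4%/h lost → k = −ln(1 − 0.034) = 0.03459 h⁻¹.
Set 46.84·exp(−k·t) = 28 → t = ln(46.84/28)/k = 53550 s = 14.87 h.
Distance = v·t = 0.24·53550 = 12850 m = 12.85 km.

12.9 km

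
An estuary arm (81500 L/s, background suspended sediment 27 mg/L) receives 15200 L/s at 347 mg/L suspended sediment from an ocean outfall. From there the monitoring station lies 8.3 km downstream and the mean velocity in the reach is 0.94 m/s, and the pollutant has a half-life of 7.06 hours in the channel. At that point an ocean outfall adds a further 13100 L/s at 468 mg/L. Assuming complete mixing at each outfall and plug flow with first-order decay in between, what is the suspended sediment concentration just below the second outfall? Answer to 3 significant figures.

Conservation of mass: C = (81500·27.00 + 15200·347.0) / 96700 = 7475000/96700 = 77.30 mg/L; combined flow 96700 L/s.
Travel time t = 8.3·1000 / 0.94 = 8830 s = 2.453 h.
Half-life 7.06 h → k = ln 2 / 7.06 = 0.09818 h⁻¹ = 2.356 d⁻¹.
Applying C = C₀e^(−kt): 77.30 × 0.7860 = 60.76 mg/L.
Second outfall: C = (96700·60.76 + 13100·468.0)/109800 = 109.3 mg/L.

109 mg/L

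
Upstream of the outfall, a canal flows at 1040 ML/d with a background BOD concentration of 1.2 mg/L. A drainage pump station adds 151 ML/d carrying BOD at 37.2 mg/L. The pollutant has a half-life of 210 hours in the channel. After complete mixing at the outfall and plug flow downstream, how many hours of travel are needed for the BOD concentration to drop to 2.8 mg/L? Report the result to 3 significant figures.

219 h

Mass balance: C = (1040·1.200 + 151.0·37.20) / 1191 = 6865/1191 = 5.764 mg/L.
Half-life 210 h → k = ln 2 / 210 = 0.003301 h⁻¹ = 0.07922 d⁻¹.
5.764·exp(−k·t) = 2.8 → t = ln(5.764/2.8)/k = 787500 s = 218.8 h.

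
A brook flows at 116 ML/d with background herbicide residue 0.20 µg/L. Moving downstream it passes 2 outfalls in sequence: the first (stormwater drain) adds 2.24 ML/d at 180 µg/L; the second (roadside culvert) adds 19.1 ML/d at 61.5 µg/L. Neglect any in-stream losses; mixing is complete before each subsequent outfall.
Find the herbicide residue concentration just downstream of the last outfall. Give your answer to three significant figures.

Outfall 1: combined Q = 118.2 ML/d; C = (116.0·0.2000 + 2.240·180.0)/118.2 = 3.606 µg/L.
Outfall 2: combined Q = 137.3 ML/d; C = (118.2·3.606 + 19.10·61.50)/137.3 = 11.66 µg/L.

11.7 µg/L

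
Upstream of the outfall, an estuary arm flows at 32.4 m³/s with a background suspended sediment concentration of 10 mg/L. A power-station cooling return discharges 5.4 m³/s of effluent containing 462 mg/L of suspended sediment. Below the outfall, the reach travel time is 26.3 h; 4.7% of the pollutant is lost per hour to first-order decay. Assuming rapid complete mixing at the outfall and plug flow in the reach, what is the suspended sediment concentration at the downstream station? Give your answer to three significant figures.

After mixing, C = (32.40·10.00 + 5.400·462.0) / 37.80 = 2819/37.80 = 74.57 mg/L.
4.7%/h lost → k = −ln(1 − 0.047) = 0.04814 h⁻¹.
After decay, C = 74.57 × e^(−kt) = 74.57 × 0.2819 = 21.02 mg/L.

21.0 mg/L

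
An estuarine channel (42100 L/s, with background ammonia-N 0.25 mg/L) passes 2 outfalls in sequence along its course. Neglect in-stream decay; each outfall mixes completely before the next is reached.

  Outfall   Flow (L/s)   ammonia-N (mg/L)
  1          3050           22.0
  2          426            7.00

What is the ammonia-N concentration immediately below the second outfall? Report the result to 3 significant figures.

After outfall 1: Q = 42100 + 3050 = 45150 L/s; C = (42100·0.2500 + 3050·22.00)/45150 = 1.719 mg/L.
After outfall 2: Q = 45150 + 426.0 = 45580 L/s; C = (45150·1.719 + 426.0·7.000)/45580 = 1.769 mg/L.

1.77 mg/L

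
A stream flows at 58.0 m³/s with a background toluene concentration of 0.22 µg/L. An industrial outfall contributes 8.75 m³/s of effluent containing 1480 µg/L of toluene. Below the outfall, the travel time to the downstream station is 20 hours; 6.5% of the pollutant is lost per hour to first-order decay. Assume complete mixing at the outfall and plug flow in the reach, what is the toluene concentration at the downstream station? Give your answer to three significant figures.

50.6 µg/L

Mass balance: C = (58.00·0.2200 + 8.750·1480) / 66.75 = 12960/66.75 = 194.2 µg/L.
6.5%/h lost → k = −ln(1 − 0.065) = 0.06721 h⁻¹.
First-order decay: C = 194.2·exp(−k·t) = 194.2·0.2608 = 50.64 µg/L.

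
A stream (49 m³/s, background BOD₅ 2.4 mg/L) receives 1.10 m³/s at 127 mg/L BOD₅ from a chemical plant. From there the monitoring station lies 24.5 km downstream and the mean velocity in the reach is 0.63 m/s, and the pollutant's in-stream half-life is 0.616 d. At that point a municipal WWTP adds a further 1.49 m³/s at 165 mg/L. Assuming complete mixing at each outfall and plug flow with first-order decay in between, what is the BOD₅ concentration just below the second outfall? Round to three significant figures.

Mixed concentration C = ΣQC/ΣQ = (49.00·2.400 + 1.100·127.0) / 50.10 = 257.3/50.10 = 5.136 mg/L; combined flow 50.10 m³/s.
Travel time t = 24.5·1000 / 0.63 = 38890 s = 10.80 h.
Half-life 0.616 d → k = ln 2 / 0.616 = 1.125 d⁻¹.
After decay, C = 5.136 × e^(−kt) = 5.136 × 0.6026 = 3.095 mg/L.
Second outfall: C = (50.10·3.095 + 1.490·165.0)/51.59 = 7.771 mg/L.

7.77 mg/L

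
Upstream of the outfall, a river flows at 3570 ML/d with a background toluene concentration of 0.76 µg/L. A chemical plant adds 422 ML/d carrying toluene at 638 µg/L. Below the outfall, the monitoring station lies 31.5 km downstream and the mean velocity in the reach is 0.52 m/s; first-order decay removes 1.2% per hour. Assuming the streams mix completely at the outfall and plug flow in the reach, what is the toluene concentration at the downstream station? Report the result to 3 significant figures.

Mass balance: C = (3570·0.7600 + 422.0·638.0) / 3992 = 271900/3992 = 68.12 µg/L.
Travel time t = 31.5·1000 / 0.52 = 60580 s = 16.83 h.
1.2%/h lost → k = −ln(1 − 0.012) = 0.01207 h⁻¹.
Decay over the reach: 68.12·exp(−kt) = 68.12·0.8162 = 55.60 µg/L.

55.6 µg/L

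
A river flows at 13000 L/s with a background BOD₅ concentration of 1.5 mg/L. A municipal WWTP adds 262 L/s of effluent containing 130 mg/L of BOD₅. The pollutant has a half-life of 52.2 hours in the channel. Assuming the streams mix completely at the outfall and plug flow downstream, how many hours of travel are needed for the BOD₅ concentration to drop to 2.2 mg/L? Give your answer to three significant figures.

Mixed concentration C = ΣQC/ΣQ = (13000·1.500 + 262.0·130.0) / 13260 = 53560/13260 = 4.039 mg/L.
Half-life 52.2 h → k = ln 2 / 52.2 = 0.01328 h⁻¹ = 0.3187 d⁻¹.
4.039·exp(−k·t) = 2.2 → t = ln(4.039/2.2)/k = 164700 s = 45.75 h.

45.7 h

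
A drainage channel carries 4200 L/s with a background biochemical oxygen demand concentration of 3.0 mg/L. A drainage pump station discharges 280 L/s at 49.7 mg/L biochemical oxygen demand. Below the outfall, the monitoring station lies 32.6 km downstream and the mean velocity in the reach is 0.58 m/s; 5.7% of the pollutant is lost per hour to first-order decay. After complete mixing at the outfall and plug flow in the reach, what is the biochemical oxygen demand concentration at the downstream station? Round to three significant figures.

2.37 mg/L

Conservation of mass: C = (4200·3.000 + 280.0·49.70) / 4480 = 26520/4480 = 5.919 mg/L.
Travel time t = 32.6·1000 / 0.58 = 56210 s = 15.61 h.
5.7%/h lost → k = −ln(1 − 0.057) = 0.05869 h⁻¹.
Applying C = C₀e^(−kt): 5.919 × 0.4000 = 2.367 mg/L.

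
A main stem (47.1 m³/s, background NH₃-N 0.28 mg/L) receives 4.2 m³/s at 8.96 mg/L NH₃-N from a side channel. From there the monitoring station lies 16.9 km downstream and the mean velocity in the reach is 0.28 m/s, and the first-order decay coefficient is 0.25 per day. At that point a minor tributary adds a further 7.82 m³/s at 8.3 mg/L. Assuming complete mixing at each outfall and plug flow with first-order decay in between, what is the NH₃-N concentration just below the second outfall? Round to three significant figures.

1.82 mg/L

After mixing, C = (47.10·0.2800 + 4.200·8.960) / 51.30 = 50.82/51.30 = 0.9906 mg/L; combined flow 51.30 m³/s.
Travel time t = 16.9·1000 / 0.28 = 60360 s = 16.77 h.
First-order decay: C = 0.9906·exp(−k·t) = 0.9906·0.8398 = 0.8319 mg/L.
Second outfall: C = (51.30·0.8319 + 7.820·8.300)/59.12 = 1.820 mg/L.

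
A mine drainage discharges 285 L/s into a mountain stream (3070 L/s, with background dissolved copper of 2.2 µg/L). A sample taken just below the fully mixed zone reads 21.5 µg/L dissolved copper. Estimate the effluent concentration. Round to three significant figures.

Mass balance: 3070·2.200 + 285.0·Cₑ = 3355·21.50
→ Cₑ = (3355·21.50 − 3070·2.200) / 285.0 = 229.4 µg/L.

229 µg/L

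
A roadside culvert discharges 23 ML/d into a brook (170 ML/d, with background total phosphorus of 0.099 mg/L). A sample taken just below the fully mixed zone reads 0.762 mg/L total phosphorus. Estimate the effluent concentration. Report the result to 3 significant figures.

5.66 mg/L

Mass balance: 170.0·0.09900 + 23.00·Cₑ = 193.0·0.7620
→ Cₑ = (193.0·0.7620 − 170.0·0.09900) / 23.00 = 5.662 mg/L.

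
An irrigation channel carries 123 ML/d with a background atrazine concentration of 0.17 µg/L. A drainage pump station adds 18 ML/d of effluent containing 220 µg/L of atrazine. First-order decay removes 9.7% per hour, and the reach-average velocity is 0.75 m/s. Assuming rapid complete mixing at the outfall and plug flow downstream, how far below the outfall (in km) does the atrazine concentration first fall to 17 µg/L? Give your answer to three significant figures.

Mass balance: C = (123.0·0.1700 + 18.00·220.0) / 141.0 = 3981/141.0 = 28.23 µg/L.
9.7%/h lost → k = −ln(1 − 0.097) = 0.1020 h⁻¹.
Set 28.23·exp(−k·t) = 17 → t = ln(28.23/17)/k = 17900 s = 4.972 h.
Distance = v·t = 0.75·17900 = 13420 m = 13.42 km.

13.4 km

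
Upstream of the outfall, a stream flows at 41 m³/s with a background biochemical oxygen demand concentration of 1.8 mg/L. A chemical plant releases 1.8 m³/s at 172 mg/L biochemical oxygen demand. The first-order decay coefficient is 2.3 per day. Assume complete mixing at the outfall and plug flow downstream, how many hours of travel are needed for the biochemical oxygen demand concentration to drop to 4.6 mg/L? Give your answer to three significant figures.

6.95 h

Mixed concentration C = ΣQC/ΣQ = (41.00·1.800 + 1.800·172.0) / 42.80 = 383.4/42.80 = 8.958 mg/L.
8.958·exp(−k·t) = 4.6 → t = ln(8.958/4.6)/k = 25040 s = 6.955 h.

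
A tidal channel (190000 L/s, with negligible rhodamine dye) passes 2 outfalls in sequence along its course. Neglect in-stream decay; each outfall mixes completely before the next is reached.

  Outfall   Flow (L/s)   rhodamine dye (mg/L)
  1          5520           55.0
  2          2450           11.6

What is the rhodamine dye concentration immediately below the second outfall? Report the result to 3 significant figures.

1.68 mg/L

After outfall 1: Q = 190000 + 5520 = 195500 L/s; C = (190000·0 + 5520·55.00)/195500 = 1.553 mg/L.
After outfall 2: Q = 195500 + 2450 = 198000 L/s; C = (195500·1.553 + 2450·11.60)/198000 = 1.677 mg/L.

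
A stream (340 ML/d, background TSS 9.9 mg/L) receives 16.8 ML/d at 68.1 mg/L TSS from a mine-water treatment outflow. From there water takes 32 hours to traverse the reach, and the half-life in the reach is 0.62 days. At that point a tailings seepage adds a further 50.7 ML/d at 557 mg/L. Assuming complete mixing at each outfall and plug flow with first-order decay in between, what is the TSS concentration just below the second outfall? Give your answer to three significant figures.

Flow-weighted average: C = (340.0·9.900 + 16.80·68.10) / 356.8 = 4510/356.8 = 12.64 mg/L; combined flow 356.8 ML/d.
Half-life 0.62 d → k = ln 2 / 0.62 = 1.118 d⁻¹.
After decay, C = 12.64 × e^(−kt) = 12.64 × 0.2252 = 2.847 mg/L.
Second outfall: C = (356.8·2.847 + 50.70·557.0)/407.5 = 71.79 mg/L.

71.8 mg/L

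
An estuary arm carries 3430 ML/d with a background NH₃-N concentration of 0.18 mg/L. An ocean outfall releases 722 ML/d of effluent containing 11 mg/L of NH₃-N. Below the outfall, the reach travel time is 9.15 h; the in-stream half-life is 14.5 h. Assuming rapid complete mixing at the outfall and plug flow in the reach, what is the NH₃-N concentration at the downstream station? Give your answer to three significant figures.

Mass balance: C = (3430·0.1800 + 722.0·11.00) / 4152 = 8559/4152 = 2.062 mg/L.
Half-life 14.5 h → k = ln 2 / 14.5 = 0.04780 h⁻¹ = 1.147 d⁻¹.
After decay, C = 2.062 × e^(−kt) = 2.062 × 0.6457 = 1.331 mg/L.

1.33 mg/L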